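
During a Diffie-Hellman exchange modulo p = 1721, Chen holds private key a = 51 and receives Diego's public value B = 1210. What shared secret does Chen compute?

688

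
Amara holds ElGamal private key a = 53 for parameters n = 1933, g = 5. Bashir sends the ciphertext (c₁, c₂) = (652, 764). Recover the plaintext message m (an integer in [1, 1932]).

1397

Shared mask s = c₁^a mod n = 652^53 mod 1933.
652^1 ≡ 652 (mod 1933)
652^2 = (652^1)^2 ≡ 652^2 = 425104 ≡ 1777 (mod 1933)
652^4 = (652^2)^2 ≡ 1777^2 = 3157729 ≡ 1140 (mod 1933)
652^8 = (652^4)^2 ≡ 1140^2 = 1299600 ≡ 624 (mod 1933)
652^16 = (652^8)^2 ≡ 624^2 = 389376 ≡ 843 (mod 1933)
652^32 = (652^16)^2 ≡ 843^2 = 710649 ≡ 1238 (mod 1933)
652^53 = 652^32 · 652^16 · 652^4 · 652^1 ≡ 1238 · 843 · 1140 · 652 ≡ 13 (mod 1933).
So s = 13; s⁻¹ ≡ 1487 (mod 1933).
m = c₂ · s⁻¹ mod 1933 = 764 · 1487 mod 1933 = 1397.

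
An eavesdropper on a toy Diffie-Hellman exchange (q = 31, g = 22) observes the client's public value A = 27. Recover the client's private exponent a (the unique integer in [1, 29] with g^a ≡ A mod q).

Try successive powers of 22 modulo 31:
22^1 ≡ 22
22^2 ≡ 19
22^3 ≡ 15
22^4 ≡ 20
22^5 ≡ 6
22^6 ≡ 8
22^7 ≡ 21
22^8 ≡ 28
22^9 ≡ 27
Found: a = 9.

9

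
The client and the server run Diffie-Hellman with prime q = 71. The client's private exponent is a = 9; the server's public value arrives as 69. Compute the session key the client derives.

Shared key K = 69^9 mod 71.
69^1 ≡ 69 (mod 71)
69^2 = (69^1)^2 ≡ 69^2 = 4761 ≡ 4 (mod 71)
69^4 = (69^2)^2 ≡ 4^2 = 16 ≡ 16 (mod 71)
69^8 = (69^4)^2 ≡ 16^2 = 256 ≡ 43 (mod 71)
69^9 = 69^8 · 69^1 ≡ 43 · 69 ≡ 56 (mod 71).

56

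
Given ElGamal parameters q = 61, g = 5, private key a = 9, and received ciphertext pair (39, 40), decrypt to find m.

Shared mask s = c₁^a mod q = 39^9 mod 61.
39^1 ≡ 39 (mod 61)
39^2 = (39^1)^2 ≡ 39^2 = 1521 ≡ 57 (mod 61)
39^4 = (39^2)^2 ≡ 57^2 = 3249 ≡ 16 (mod 61)
39^8 = (39^4)^2 ≡ 16^2 = 256 ≡ 12 (mod 61)
39^9 = 39^8 · 39^1 ≡ 12 · 39 ≡ 41 (mod 61).
So s = 41; s⁻¹ ≡ 3 (mod 61).
m = c₂ · s⁻¹ mod 61 = 40 · 3 mod 61 = 59.

59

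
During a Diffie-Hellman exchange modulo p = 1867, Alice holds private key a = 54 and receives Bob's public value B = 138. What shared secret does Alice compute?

1213

Shared key K = 138^54 mod 1867.
138^1 ≡ 138 (mod 1867)
138^2 = (138^1)^2 ≡ 138^2 = 19044 ≡ 374 (mod 1867)
138^4 = (138^2)^2 ≡ 374^2 = 139876 ≡ 1718 (mod 1867)
138^8 = (138^4)^2 ≡ 1718^2 = 2951524 ≡ 1664 (mod 1867)
138^16 = (138^8)^2 ≡ 1664^2 = 2768896 ≡ 135 (mod 1867)
138^32 = (138^16)^2 ≡ 135^2 = 18225 ≡ 1422 (mod 1867)
138^54 = 138^32 · 138^16 · 138^4 · 138^2 ≡ 1422 · 135 · 1718 · 374 ≡ 1213 (mod 1867).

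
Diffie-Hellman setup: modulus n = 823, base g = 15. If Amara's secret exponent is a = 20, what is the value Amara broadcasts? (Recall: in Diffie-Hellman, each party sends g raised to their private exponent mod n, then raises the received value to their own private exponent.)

Public value = 15^20 mod 823.
15^1 ≡ 15 (mod 823)
15^2 = (15^1)^2 ≡ 15^2 = 225 ≡ 225 (mod 823)
15^4 = (15^2)^2 ≡ 225^2 = 50625 ≡ 422 (mod 823)
15^8 = (15^4)^2 ≡ 422^2 = 178084 ≡ 316 (mod 823)
15^16 = (15^8)^2 ≡ 316^2 = 99856 ≡ 273 (mod 823)
15^20 = 15^16 · 15^4 ≡ 273 · 422 ≡ 809 (mod 823).

809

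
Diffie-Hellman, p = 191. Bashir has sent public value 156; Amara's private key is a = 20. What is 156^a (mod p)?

Shared key K = 156^20 mod 191.
156^1 ≡ 156 (mod 191)
156^2 = (156^1)^2 ≡ 156^2 = 24336 ≡ 79 (mod 191)
156^4 = (156^2)^2 ≡ 79^2 = 6241 ≡ 129 (mod 191)
156^8 = (156^4)^2 ≡ 129^2 = 16641 ≡ 24 (mod 191)
156^16 = (156^8)^2 ≡ 24^2 = 576 ≡ 3 (mod 191)
156^20 = 156^16 · 156^4 ≡ 3 · 129 ≡ 5 (mod 191).

5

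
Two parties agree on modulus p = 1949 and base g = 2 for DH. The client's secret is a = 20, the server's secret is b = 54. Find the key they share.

The server sends B = g^b mod p = 2^54 mod 1949.
2^1 ≡ 2 (mod 1949)
2^2 = (2^1)^2 ≡ 2^2 = 4 ≡ 4 (mod 1949)
2^4 = (2^2)^2 ≡ 4^2 = 16 ≡ 16 (mod 1949)
2^8 = (2^4)^2 ≡ 16^2 = 256 ≡ 256 (mod 1949)
2^16 = (2^8)^2 ≡ 256^2 = 65536 ≡ 1219 (mod 1949)
2^32 = (2^16)^2 ≡ 1219^2 = 1485961 ≡ 823 (mod 1949)
2^54 = 2^32 · 2^16 · 2^4 · 2^2 ≡ 823 · 1219 · 16 · 4 ≡ 1261 (mod 1949).
So B = 1261. The client then computes K = B^a mod p = 1261^20 mod 1949.
1261^1 ≡ 1261 (mod 1949)
1261^2 = (1261^1)^2 ≡ 1261^2 = 1590121 ≡ 1686 (mod 1949)
1261^4 = (1261^2)^2 ≡ 1686^2 = 2842596 ≡ 954 (mod 1949)
1261^8 = (1261^4)^2 ≡ 954^2 = 910116 ≡ 1882 (mod 1949)
1261^16 = (1261^8)^2 ≡ 1882^2 = 3541924 ≡ 591 (mod 1949)
1261^20 = 1261^16 · 1261^4 ≡ 591 · 954 ≡ 553 (mod 1949).

553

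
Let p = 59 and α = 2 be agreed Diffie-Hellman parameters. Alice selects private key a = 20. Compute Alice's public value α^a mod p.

28

Public value = 2^20 mod 59.
2^1 ≡ 2 (mod 59)
2^2 = (2^1)^2 ≡ 2^2 = 4 ≡ 4 (mod 59)
2^4 = (2^2)^2 ≡ 4^2 = 16 ≡ 16 (mod 59)
2^8 = (2^4)^2 ≡ 16^2 = 256 ≡ 20 (mod 59)
2^16 = (2^8)^2 ≡ 20^2 = 400 ≡ 46 (mod 59)
2^20 = 2^16 · 2^4 ≡ 46 · 16 ≡ 28 (mod 59).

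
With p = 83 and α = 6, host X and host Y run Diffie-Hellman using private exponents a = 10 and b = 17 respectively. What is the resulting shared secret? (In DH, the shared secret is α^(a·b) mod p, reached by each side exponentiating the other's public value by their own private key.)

10

Host X sends A = α^a mod p = 6^10 mod 83.
6^1 ≡ 6 (mod 83)
6^2 = (6^1)^2 ≡ 6^2 = 36 ≡ 36 (mod 83)
6^4 = (6^2)^2 ≡ 36^2 = 1296 ≡ 51 (mod 83)
6^8 = (6^4)^2 ≡ 51^2 = 2601 ≡ 28 (mod 83)
6^10 = 6^8 · 6^2 ≡ 28 · 36 ≡ 12 (mod 83).
So A = 12. Host Y then computes K = A^b mod p = 12^17 mod 83.
12^1 ≡ 12 (mod 83)
12^2 = (12^1)^2 ≡ 12^2 = 144 ≡ 61 (mod 83)
12^4 = (12^2)^2 ≡ 61^2 = 3721 ≡ 69 (mod 83)
12^8 = (12^4)^2 ≡ 69^2 = 4761 ≡ 30 (mod 83)
12^16 = (12^8)^2 ≡ 30^2 = 900 ≡ 70 (mod 83)
12^17 = 12^16 · 12^1 ≡ 70 · 12 ≡ 10 (mod 83).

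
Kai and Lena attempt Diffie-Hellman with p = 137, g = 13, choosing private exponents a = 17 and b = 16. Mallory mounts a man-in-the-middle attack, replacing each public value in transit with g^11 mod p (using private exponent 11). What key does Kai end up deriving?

Kai receives Mallory's public value M = 13^11 mod 137 instead of the honest one.
13^1 ≡ 13 (mod 137)
13^2 = (13^1)^2 ≡ 13^2 = 169 ≡ 32 (mod 137)
13^4 = (13^2)^2 ≡ 32^2 = 1024 ≡ 65 (mod 137)
13^8 = (13^4)^2 ≡ 65^2 = 4225 ≡ 115 (mod 137)
13^11 = 13^8 · 13^2 · 13^1 ≡ 115 · 32 · 13 ≡ 27 (mod 137).
So M = 27. Kai computes K = M^17 mod 137.
27^1 ≡ 27 (mod 137)
27^2 = (27^1)^2 ≡ 27^2 = 729 ≡ 44 (mod 137)
27^4 = (27^2)^2 ≡ 44^2 = 1936 ≡ 18 (mod 137)
27^8 = (27^4)^2 ≡ 18^2 = 324 ≡ 50 (mod 137)
27^16 = (27^8)^2 ≡ 50^2 = 2500 ≡ 34 (mod 137)
27^17 = 27^16 · 27^1 ≡ 34 · 27 ≡ 96 (mod 137).

96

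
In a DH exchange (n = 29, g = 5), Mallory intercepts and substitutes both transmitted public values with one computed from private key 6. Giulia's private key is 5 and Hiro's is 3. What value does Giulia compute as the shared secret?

Giulia receives Mallory's public value M = 5^6 mod 29 instead of the honest one.
5^1 ≡ 5 (mod 29)
5^2 = (5^1)^2 ≡ 5^2 = 25 ≡ 25 (mod 29)
5^4 = (5^2)^2 ≡ 25^2 = 625 ≡ 16 (mod 29)
5^6 = 5^4 · 5^2 ≡ 16 · 25 ≡ 23 (mod 29).
So M = 23. Giulia computes K = M^5 mod 29.
23^1 ≡ 23 (mod 29)
23^2 = (23^1)^2 ≡ 23^2 = 529 ≡ 7 (mod 29)
23^4 = (23^2)^2 ≡ 7^2 = 49 ≡ 20 (mod 29)
23^5 = 23^4 · 23^1 ≡ 20 · 23 ≡ 25 (mod 29).

25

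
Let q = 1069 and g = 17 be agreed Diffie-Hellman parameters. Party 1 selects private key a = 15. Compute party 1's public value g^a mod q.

430

Public value = 17^15 mod 1069.
17^1 ≡ 17 (mod 1069)
17^2 = (17^1)^2 ≡ 17^2 = 289 ≡ 289 (mod 1069)
17^4 = (17^2)^2 ≡ 289^2 = 83521 ≡ 139 (mod 1069)
17^8 = (17^4)^2 ≡ 139^2 = 19321 ≡ 79 (mod 1069)
17^15 = 17^8 · 17^4 · 17^2 · 17^1 ≡ 79 · 139 · 289 · 17 ≡ 430 (mod 1069).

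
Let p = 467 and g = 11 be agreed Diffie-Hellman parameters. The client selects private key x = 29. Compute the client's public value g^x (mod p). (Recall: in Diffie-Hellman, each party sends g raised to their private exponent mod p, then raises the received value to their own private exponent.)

Public value = 11^29 (mod 467).
11^1 ≡ 11 (mod 467)
11^2 = (11^1)^2 ≡ 11^2 = 121 ≡ 121 (mod 467)
11^4 = (11^2)^2 ≡ 121^2 = 14641 ≡ 164 (mod 467)
11^8 = (11^4)^2 ≡ 164^2 = 26896 ≡ 277 (mod 467)
11^16 = (11^8)^2 ≡ 277^2 = 76729 ≡ 141 (mod 467)
11^29 = 11^16 · 11^8 · 11^4 · 11^1 ≡ 141 · 277 · 164 · 11 ≡ 203 (mod 467).

203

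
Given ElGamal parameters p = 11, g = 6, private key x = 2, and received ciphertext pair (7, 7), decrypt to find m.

Shared mask s = c₁^x mod p = 7^2 mod 11.
7^1 ≡ 7 (mod 11)
7^2 = (7^1)^2 ≡ 7^2 = 49 ≡ 5 (mod 11)
So s = 5; s⁻¹ ≡ 9 (mod 11).
m = c₂ · s⁻¹ mod 11 = 7 · 9 mod 11 = 8.

8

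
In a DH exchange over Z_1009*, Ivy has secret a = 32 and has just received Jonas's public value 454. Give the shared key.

302

Shared key K = 454^32 mod 1009.
454^1 ≡ 454 (mod 1009)
454^2 = (454^1)^2 ≡ 454^2 = 206116 ≡ 280 (mod 1009)
454^4 = (454^2)^2 ≡ 280^2 = 78400 ≡ 707 (mod 1009)
454^8 = (454^4)^2 ≡ 707^2 = 499849 ≡ 394 (mod 1009)
454^16 = (454^8)^2 ≡ 394^2 = 155236 ≡ 859 (mod 1009)
454^32 = (454^16)^2 ≡ 859^2 = 737881 ≡ 302 (mod 1009)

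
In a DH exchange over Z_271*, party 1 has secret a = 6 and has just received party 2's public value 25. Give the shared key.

248

Shared key K = 25^6 mod 271.
25^1 ≡ 25 (mod 271)
25^2 = (25^1)^2 ≡ 25^2 = 625 ≡ 83 (mod 271)
25^4 = (25^2)^2 ≡ 83^2 = 6889 ≡ 114 (mod 271)
25^6 = 25^4 · 25^2 ≡ 114 · 83 ≡ 248 (mod 271).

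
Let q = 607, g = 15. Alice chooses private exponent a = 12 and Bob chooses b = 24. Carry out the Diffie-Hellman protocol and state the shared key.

329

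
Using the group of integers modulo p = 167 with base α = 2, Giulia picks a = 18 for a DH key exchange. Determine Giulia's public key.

121

Public value = 2^18 mod 167.
2^1 ≡ 2 (mod 167)
2^2 = (2^1)^2 ≡ 2^2 = 4 ≡ 4 (mod 167)
2^4 = (2^2)^2 ≡ 4^2 = 16 ≡ 16 (mod 167)
2^8 = (2^4)^2 ≡ 16^2 = 256 ≡ 89 (mod 167)
2^16 = (2^8)^2 ≡ 89^2 = 7921 ≡ 72 (mod 167)
2^18 = 2^16 · 2^2 ≡ 72 · 4 ≡ 121 (mod 167).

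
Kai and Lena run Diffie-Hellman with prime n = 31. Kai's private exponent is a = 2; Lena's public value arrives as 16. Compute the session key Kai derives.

8

Shared key K = 16^2 mod 31.
16^1 ≡ 16 (mod 31)
16^2 = (16^1)^2 ≡ 16^2 = 256 ≡ 8 (mod 31)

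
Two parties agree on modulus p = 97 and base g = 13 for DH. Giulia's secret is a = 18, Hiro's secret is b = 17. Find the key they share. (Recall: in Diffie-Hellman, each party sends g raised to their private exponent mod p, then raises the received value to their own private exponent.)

70

Hiro sends B = g^b mod p = 13^17 mod 97.
13^1 ≡ 13 (mod 97)
13^2 = (13^1)^2 ≡ 13^2 = 169 ≡ 72 (mod 97)
13^4 = (13^2)^2 ≡ 72^2 = 5184 ≡ 43 (mod 97)
13^8 = (13^4)^2 ≡ 43^2 = 1849 ≡ 6 (mod 97)
13^16 = (13^8)^2 ≡ 6^2 = 36 ≡ 36 (mod 97)
13^17 = 13^16 · 13^1 ≡ 36 · 13 ≡ 80 (mod 97).
So B = 80. Giulia then computes K = B^a mod p = 80^18 mod 97.
80^1 ≡ 80 (mod 97)
80^2 = (80^1)^2 ≡ 80^2 = 6400 ≡ 95 (mod 97)
80^4 = (80^2)^2 ≡ 95^2 = 9025 ≡ 4 (mod 97)
80^8 = (80^4)^2 ≡ 4^2 = 16 ≡ 16 (mod 97)
80^16 = (80^8)^2 ≡ 16^2 = 256 ≡ 62 (mod 97)
80^18 = 80^16 · 80^2 ≡ 62 · 95 ≡ 70 (mod 97).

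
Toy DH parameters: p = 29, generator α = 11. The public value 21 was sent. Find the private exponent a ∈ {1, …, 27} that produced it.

13

Try successive powers of 11 modulo 29:
11^1 ≡ 11
11^2 ≡ 5
11^3 ≡ 26
11^4 ≡ 25
11^5 ≡ 14
11^6 ≡ 9
11^7 ≡ 12
11^8 ≡ 16
11^9 ≡ 2
11^10 ≡ 22
11^11 ≡ 10
11^12 ≡ 23
11^13 ≡ 21
Found: a = 13.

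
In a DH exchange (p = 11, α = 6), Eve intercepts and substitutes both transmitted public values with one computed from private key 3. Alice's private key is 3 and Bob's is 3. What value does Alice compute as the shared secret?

Alice receives Eve's public value M = 6^3 mod 11 instead of the honest one.
6^1 ≡ 6 (mod 11)
6^2 = (6^1)^2 ≡ 6^2 = 36 ≡ 3 (mod 11)
6^3 = 6^2 · 6^1 ≡ 3 · 6 ≡ 7 (mod 11).
So M = 7. Alice computes K = M^3 mod 11.
7^1 ≡ 7 (mod 11)
7^2 = (7^1)^2 ≡ 7^2 = 49 ≡ 5 (mod 11)
7^3 = 7^2 · 7^1 ≡ 5 · 7 ≡ 2 (mod 11).

2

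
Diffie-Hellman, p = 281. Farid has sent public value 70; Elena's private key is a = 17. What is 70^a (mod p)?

Shared key K = 70^17 mod 281.
70^1 ≡ 70 (mod 281)
70^2 = (70^1)^2 ≡ 70^2 = 4900 ≡ 123 (mod 281)
70^4 = (70^2)^2 ≡ 123^2 = 15129 ≡ 236 (mod 281)
70^8 = (70^4)^2 ≡ 236^2 = 55696 ≡ 58 (mod 281)
70^16 = (70^8)^2 ≡ 58^2 = 3364 ≡ 273 (mod 281)
70^17 = 70^16 · 70^1 ≡ 273 · 70 ≡ 2 (mod 281).

2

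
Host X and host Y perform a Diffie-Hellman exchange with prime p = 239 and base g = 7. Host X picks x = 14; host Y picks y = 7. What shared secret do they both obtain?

40

Host Y sends B = g^y mod p = 7^7 mod 239.
7^1 ≡ 7 (mod 239)
7^2 = (7^1)^2 ≡ 7^2 = 49 ≡ 49 (mod 239)
7^4 = (7^2)^2 ≡ 49^2 = 2401 ≡ 11 (mod 239)
7^7 = 7^4 · 7^2 · 7^1 ≡ 11 · 49 · 7 ≡ 188 (mod 239).
So B = 188. Host X then computes K = B^x mod p = 188^14 mod 239.
188^1 ≡ 188 (mod 239)
188^2 = (188^1)^2 ≡ 188^2 = 35344 ≡ 211 (mod 239)
188^4 = (188^2)^2 ≡ 211^2 = 44521 ≡ 67 (mod 239)
188^8 = (188^4)^2 ≡ 67^2 = 4489 ≡ 187 (mod 239)
188^14 = 188^8 · 188^4 · 188^2 ≡ 187 · 67 · 211 ≡ 40 (mod 239).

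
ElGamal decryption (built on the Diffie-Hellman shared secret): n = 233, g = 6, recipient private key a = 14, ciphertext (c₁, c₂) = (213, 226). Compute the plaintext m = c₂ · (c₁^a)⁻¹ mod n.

Shared mask s = c₁^a mod n = 213^14 mod 233.
213^1 ≡ 213 (mod 233)
213^2 = (213^1)^2 ≡ 213^2 = 45369 ≡ 167 (mod 233)
213^4 = (213^2)^2 ≡ 167^2 = 27889 ≡ 162 (mod 233)
213^8 = (213^4)^2 ≡ 162^2 = 26244 ≡ 148 (mod 233)
213^14 = 213^8 · 213^4 · 213^2 ≡ 148 · 162 · 167 ≡ 120 (mod 233).
So s = 120; s⁻¹ ≡ 200 (mod 233).
m = c₂ · s⁻¹ mod 233 = 226 · 200 mod 233 = 231.

231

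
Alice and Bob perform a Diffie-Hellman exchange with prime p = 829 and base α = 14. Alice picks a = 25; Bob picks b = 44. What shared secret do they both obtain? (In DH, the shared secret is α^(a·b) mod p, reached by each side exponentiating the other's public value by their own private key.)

656

Bob sends B = α^b mod p = 14^44 mod 829.
14^1 ≡ 14 (mod 829)
14^2 = (14^1)^2 ≡ 14^2 = 196 ≡ 196 (mod 829)
14^4 = (14^2)^2 ≡ 196^2 = 38416 ≡ 282 (mod 829)
14^8 = (14^4)^2 ≡ 282^2 = 79524 ≡ 769 (mod 829)
14^16 = (14^8)^2 ≡ 769^2 = 591361 ≡ 284 (mod 829)
14^32 = (14^16)^2 ≡ 284^2 = 80656 ≡ 243 (mod 829)
14^44 = 14^32 · 14^8 · 14^4 ≡ 243 · 769 · 282 ≡ 280 (mod 829).
So B = 280. Alice then computes K = B^a mod p = 280^25 mod 829.
280^1 ≡ 280 (mod 829)
280^2 = (280^1)^2 ≡ 280^2 = 78400 ≡ 474 (mod 829)
280^4 = (280^2)^2 ≡ 474^2 = 224676 ≡ 17 (mod 829)
280^8 = (280^4)^2 ≡ 17^2 = 289 ≡ 289 (mod 829)
280^16 = (280^8)^2 ≡ 289^2 = 83521 ≡ 621 (mod 829)
280^25 = 280^16 · 280^8 · 280^1 ≡ 621 · 289 · 280 ≡ 656 (mod 829).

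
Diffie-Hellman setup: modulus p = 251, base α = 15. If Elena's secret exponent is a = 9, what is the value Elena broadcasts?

Public value = 15^9 (mod 251).
15^1 ≡ 15 (mod 251)
15^2 = (15^1)^2 ≡ 15^2 = 225 ≡ 225 (mod 251)
15^4 = (15^2)^2 ≡ 225^2 = 50625 ≡ 174 (mod 251)
15^8 = (15^4)^2 ≡ 174^2 = 30276 ≡ 156 (mod 251)
15^9 = 15^8 · 15^1 ≡ 156 · 15 ≡ 81 (mod 251).

81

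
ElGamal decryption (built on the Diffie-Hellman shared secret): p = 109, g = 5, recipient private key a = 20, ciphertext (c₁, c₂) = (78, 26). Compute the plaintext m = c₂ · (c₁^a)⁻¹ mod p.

105

Shared mask s = c₁^a mod p = 78^20 mod 109.
78^1 ≡ 78 (mod 109)
78^2 = (78^1)^2 ≡ 78^2 = 6084 ≡ 89 (mod 109)
78^4 = (78^2)^2 ≡ 89^2 = 7921 ≡ 73 (mod 109)
78^8 = (78^4)^2 ≡ 73^2 = 5329 ≡ 97 (mod 109)
78^16 = (78^8)^2 ≡ 97^2 = 9409 ≡ 35 (mod 109)
78^20 = 78^16 · 78^4 ≡ 35 · 73 ≡ 48 (mod 109).
So s = 48; s⁻¹ ≡ 25 (mod 109).
m = c₂ · s⁻¹ mod 109 = 26 · 25 mod 109 = 105.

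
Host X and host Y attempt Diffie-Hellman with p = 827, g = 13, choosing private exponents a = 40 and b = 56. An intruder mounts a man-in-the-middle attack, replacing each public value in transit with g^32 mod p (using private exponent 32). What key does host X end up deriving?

Host X receives an intruder's public value M = 13^32 mod 827 instead of the honest one.
13^1 ≡ 13 (mod 827)
13^2 = (13^1)^2 ≡ 13^2 = 169 ≡ 169 (mod 827)
13^4 = (13^2)^2 ≡ 169^2 = 28561 ≡ 443 (mod 827)
13^8 = (13^4)^2 ≡ 443^2 = 196249 ≡ 250 (mod 827)
13^16 = (13^8)^2 ≡ 250^2 = 62500 ≡ 475 (mod 827)
13^32 = (13^16)^2 ≡ 475^2 = 225625 ≡ 681 (mod 827)
So M = 681. Host X computes K = M^40 mod 827.
681^1 ≡ 681 (mod 827)
681^2 = (681^1)^2 ≡ 681^2 = 463761 ≡ 641 (mod 827)
681^4 = (681^2)^2 ≡ 641^2 = 410881 ≡ 689 (mod 827)
681^8 = (681^4)^2 ≡ 689^2 = 474721 ≡ 23 (mod 827)
681^16 = (681^8)^2 ≡ 23^2 = 529 ≡ 529 (mod 827)
681^32 = (681^16)^2 ≡ 529^2 = 279841 ≡ 315 (mod 827)
681^40 = 681^32 · 681^8 ≡ 315 · 23 ≡ 629 (mod 827).

629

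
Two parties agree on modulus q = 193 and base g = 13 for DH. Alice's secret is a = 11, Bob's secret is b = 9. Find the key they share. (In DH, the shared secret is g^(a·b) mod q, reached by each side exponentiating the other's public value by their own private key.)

Bob sends B = g^b mod q = 13^9 mod 193.
13^1 ≡ 13 (mod 193)
13^2 = (13^1)^2 ≡ 13^2 = 169 ≡ 169 (mod 193)
13^4 = (13^2)^2 ≡ 169^2 = 28561 ≡ 190 (mod 193)
13^8 = (13^4)^2 ≡ 190^2 = 36100 ≡ 9 (mod 193)
13^9 = 13^8 · 13^1 ≡ 9 · 13 ≡ 117 (mod 193).
So B = 117. Alice then computes K = B^a mod q = 117^11 mod 193.
117^1 ≡ 117 (mod 193)
117^2 = (117^1)^2 ≡ 117^2 = 13689 ≡ 179 (mod 193)
117^4 = (117^2)^2 ≡ 179^2 = 32041 ≡ 3 (mod 193)
117^8 = (117^4)^2 ≡ 3^2 = 9 ≡ 9 (mod 193)
117^11 = 117^8 · 117^2 · 117^1 ≡ 9 · 179 · 117 ≡ 119 (mod 193).

119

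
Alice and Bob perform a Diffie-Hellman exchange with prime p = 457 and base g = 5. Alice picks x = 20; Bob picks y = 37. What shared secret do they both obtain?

50

Alice sends A = g^x mod p = 5^20 mod 457.
5^1 ≡ 5 (mod 457)
5^2 = (5^1)^2 ≡ 5^2 = 25 ≡ 25 (mod 457)
5^4 = (5^2)^2 ≡ 25^2 = 625 ≡ 168 (mod 457)
5^8 = (5^4)^2 ≡ 168^2 = 28224 ≡ 347 (mod 457)
5^16 = (5^8)^2 ≡ 347^2 = 120409 ≡ 218 (mod 457)
5^20 = 5^16 · 5^4 ≡ 218 · 168 ≡ 64 (mod 457).
So A = 64. Bob then computes K = A^y mod p = 64^37 mod 457.
64^1 ≡ 64 (mod 457)
64^2 = (64^1)^2 ≡ 64^2 = 4096 ≡ 440 (mod 457)
64^4 = (64^2)^2 ≡ 440^2 = 193600 ≡ 289 (mod 457)
64^8 = (64^4)^2 ≡ 289^2 = 83521 ≡ 347 (mod 457)
64^16 = (64^8)^2 ≡ 347^2 = 120409 ≡ 218 (mod 457)
64^32 = (64^16)^2 ≡ 218^2 = 47524 ≡ 453 (mod 457)
64^37 = 64^32 · 64^4 · 64^1 ≡ 453 · 289 · 64 ≡ 50 (mod 457).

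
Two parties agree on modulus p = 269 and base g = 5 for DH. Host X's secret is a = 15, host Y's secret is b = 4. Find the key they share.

Host X sends A = g^a mod p = 5^15 mod 269.
5^1 ≡ 5 (mod 269)
5^2 = (5^1)^2 ≡ 5^2 = 25 ≡ 25 (mod 269)
5^4 = (5^2)^2 ≡ 25^2 = 625 ≡ 87 (mod 269)
5^8 = (5^4)^2 ≡ 87^2 = 7569 ≡ 37 (mod 269)
5^15 = 5^8 · 5^4 · 5^2 · 5^1 ≡ 37 · 87 · 25 · 5 ≡ 220 (mod 269).
So A = 220. Host Y then computes K = A^b mod p = 220^4 mod 269.
220^1 ≡ 220 (mod 269)
220^2 = (220^1)^2 ≡ 220^2 = 48400 ≡ 249 (mod 269)
220^4 = (220^2)^2 ≡ 249^2 = 62001 ≡ 131 (mod 269)

131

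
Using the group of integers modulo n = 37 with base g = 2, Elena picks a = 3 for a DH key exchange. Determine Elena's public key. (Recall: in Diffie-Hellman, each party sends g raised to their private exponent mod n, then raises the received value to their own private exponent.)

8

Public value = 2^3 mod 37.
2^1 ≡ 2 (mod 37)
2^2 = (2^1)^2 ≡ 2^2 = 4 ≡ 4 (mod 37)
2^3 = 2^2 · 2^1 ≡ 4 · 2 ≡ 8 (mod 37).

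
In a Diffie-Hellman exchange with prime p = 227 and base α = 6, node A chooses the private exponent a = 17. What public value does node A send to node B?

198

Public value = 6^17 mod 227.
6^1 ≡ 6 (mod 227)
6^2 = (6^1)^2 ≡ 6^2 = 36 ≡ 36 (mod 227)
6^4 = (6^2)^2 ≡ 36^2 = 1296 ≡ 161 (mod 227)
6^8 = (6^4)^2 ≡ 161^2 = 25921 ≡ 43 (mod 227)
6^16 = (6^8)^2 ≡ 43^2 = 1849 ≡ 33 (mod 227)
6^17 = 6^16 · 6^1 ≡ 33 · 6 ≡ 198 (mod 227).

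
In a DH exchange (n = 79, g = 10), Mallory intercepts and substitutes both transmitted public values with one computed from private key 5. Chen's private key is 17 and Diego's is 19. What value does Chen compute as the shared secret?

Chen receives Mallory's public value M = 10^5 mod 79 instead of the honest one.
10^1 ≡ 10 (mod 79)
10^2 = (10^1)^2 ≡ 10^2 = 100 ≡ 21 (mod 79)
10^4 = (10^2)^2 ≡ 21^2 = 441 ≡ 46 (mod 79)
10^5 = 10^4 · 10^1 ≡ 46 · 10 ≡ 65 (mod 79).
So M = 65. Chen computes K = M^17 mod 79.
65^1 ≡ 65 (mod 79)
65^2 = (65^1)^2 ≡ 65^2 = 4225 ≡ 38 (mod 79)
65^4 = (65^2)^2 ≡ 38^2 = 1444 ≡ 22 (mod 79)
65^8 = (65^4)^2 ≡ 22^2 = 484 ≡ 10 (mod 79)
65^16 = (65^8)^2 ≡ 10^2 = 100 ≡ 21 (mod 79)
65^17 = 65^16 · 65^1 ≡ 21 · 65 ≡ 22 (mod 79).

22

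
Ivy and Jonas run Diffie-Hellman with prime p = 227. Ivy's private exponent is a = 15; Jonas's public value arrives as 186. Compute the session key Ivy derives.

Shared key K = 186^15 mod 227.
186^1 ≡ 186 (mod 227)
186^2 = (186^1)^2 ≡ 186^2 = 34596 ≡ 92 (mod 227)
186^4 = (186^2)^2 ≡ 92^2 = 8464 ≡ 65 (mod 227)
186^8 = (186^4)^2 ≡ 65^2 = 4225 ≡ 139 (mod 227)
186^15 = 186^8 · 186^4 · 186^2 · 186^1 ≡ 139 · 65 · 92 · 186 ≡ 171 (mod 227).

171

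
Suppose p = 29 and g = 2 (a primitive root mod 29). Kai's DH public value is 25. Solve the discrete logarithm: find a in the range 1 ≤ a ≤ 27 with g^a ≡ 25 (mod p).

Try successive powers of 2 modulo 29:
2^1 ≡ 2
2^2 ≡ 4
2^3 ≡ 8
2^4 ≡ 16
2^5 ≡ 3
2^6 ≡ 6
2^7 ≡ 12
2^8 ≡ 24
2^9 ≡ 19
2^10 ≡ 9
2^11 ≡ 18
2^12 ≡ 7
2^13 ≡ 14
2^14 ≡ 28
2^15 ≡ 27
2^16 ≡ 25
Found: a = 16.

16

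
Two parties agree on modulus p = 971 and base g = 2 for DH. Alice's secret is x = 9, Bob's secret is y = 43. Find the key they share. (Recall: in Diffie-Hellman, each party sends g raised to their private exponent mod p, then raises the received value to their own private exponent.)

486

Alice sends A = g^x mod p = 2^9 mod 971.
2^1 ≡ 2 (mod 971)
2^2 = (2^1)^2 ≡ 2^2 = 4 ≡ 4 (mod 971)
2^4 = (2^2)^2 ≡ 4^2 = 16 ≡ 16 (mod 971)
2^8 = (2^4)^2 ≡ 16^2 = 256 ≡ 256 (mod 971)
2^9 = 2^8 · 2^1 ≡ 256 · 2 ≡ 512 (mod 971).
So A = 512. Bob then computes K = A^y mod p = 512^43 mod 971.
512^1 ≡ 512 (mod 971)
512^2 = (512^1)^2 ≡ 512^2 = 262144 ≡ 945 (mod 971)
512^4 = (512^2)^2 ≡ 945^2 = 893025 ≡ 676 (mod 971)
512^8 = (512^4)^2 ≡ 676^2 = 456976 ≡ 606 (mod 971)
512^16 = (512^8)^2 ≡ 606^2 = 367236 ≡ 198 (mod 971)
512^32 = (512^16)^2 ≡ 198^2 = 39204 ≡ 364 (mod 971)
512^43 = 512^32 · 512^8 · 512^2 · 512^1 ≡ 364 · 606 · 945 · 512 ≡ 486 (mod 971).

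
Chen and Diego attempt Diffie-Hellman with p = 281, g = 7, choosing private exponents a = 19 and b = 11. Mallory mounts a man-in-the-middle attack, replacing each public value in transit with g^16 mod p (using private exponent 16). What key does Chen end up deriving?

Chen receives Mallory's public value M = 7^16 mod 281 instead of the honest one.
7^1 ≡ 7 (mod 281)
7^2 = (7^1)^2 ≡ 7^2 = 49 ≡ 49 (mod 281)
7^4 = (7^2)^2 ≡ 49^2 = 2401 ≡ 153 (mod 281)
7^8 = (7^4)^2 ≡ 153^2 = 23409 ≡ 86 (mod 281)
7^16 = (7^8)^2 ≡ 86^2 = 7396 ≡ 90 (mod 281)
So M = 90. Chen computes K = M^19 mod 281.
90^1 ≡ 90 (mod 281)
90^2 = (90^1)^2 ≡ 90^2 = 8100 ≡ 232 (mod 281)
90^4 = (90^2)^2 ≡ 232^2 = 53824 ≡ 153 (mod 281)
90^8 = (90^4)^2 ≡ 153^2 = 23409 ≡ 86 (mod 281)
90^16 = (90^8)^2 ≡ 86^2 = 7396 ≡ 90 (mod 281)
90^19 = 90^16 · 90^2 · 90^1 ≡ 90 · 232 · 90 ≡ 153 (mod 281).

153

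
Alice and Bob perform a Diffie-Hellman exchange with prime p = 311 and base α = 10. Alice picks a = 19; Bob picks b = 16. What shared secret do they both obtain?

182

Alice sends A = α^a mod p = 10^19 mod 311.
10^1 ≡ 10 (mod 311)
10^2 = (10^1)^2 ≡ 10^2 = 100 ≡ 100 (mod 311)
10^4 = (10^2)^2 ≡ 100^2 = 10000 ≡ 48 (mod 311)
10^8 = (10^4)^2 ≡ 48^2 = 2304 ≡ 127 (mod 311)
10^16 = (10^8)^2 ≡ 127^2 = 16129 ≡ 268 (mod 311)
10^19 = 10^16 · 10^2 · 10^1 ≡ 268 · 100 · 10 ≡ 229 (mod 311).
So A = 229. Bob then computes K = A^b mod p = 229^16 mod 311.
229^1 ≡ 229 (mod 311)
229^2 = (229^1)^2 ≡ 229^2 = 52441 ≡ 193 (mod 311)
229^4 = (229^2)^2 ≡ 193^2 = 37249 ≡ 240 (mod 311)
229^8 = (229^4)^2 ≡ 240^2 = 57600 ≡ 65 (mod 311)
229^16 = (229^8)^2 ≡ 65^2 = 4225 ≡ 182 (mod 311)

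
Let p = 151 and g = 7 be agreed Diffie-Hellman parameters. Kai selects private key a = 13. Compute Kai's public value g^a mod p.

82

Public value = 7^13 mod 151.
7^1 ≡ 7 (mod 151)
7^2 = (7^1)^2 ≡ 7^2 = 49 ≡ 49 (mod 151)
7^4 = (7^2)^2 ≡ 49^2 = 2401 ≡ 136 (mod 151)
7^8 = (7^4)^2 ≡ 136^2 = 18496 ≡ 74 (mod 151)
7^13 = 7^8 · 7^4 · 7^1 ≡ 74 · 136 · 7 ≡ 82 (mod 151).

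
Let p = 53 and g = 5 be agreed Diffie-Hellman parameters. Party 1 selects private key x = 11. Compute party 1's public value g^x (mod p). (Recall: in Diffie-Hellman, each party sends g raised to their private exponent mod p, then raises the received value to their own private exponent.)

Public value = 5^11 (mod 53).
5^1 ≡ 5 (mod 53)
5^2 = (5^1)^2 ≡ 5^2 = 25 ≡ 25 (mod 53)
5^4 = (5^2)^2 ≡ 25^2 = 625 ≡ 42 (mod 53)
5^8 = (5^4)^2 ≡ 42^2 = 1764 ≡ 15 (mod 53)
5^11 = 5^8 · 5^2 · 5^1 ≡ 15 · 25 · 5 ≡ 20 (mod 53).

20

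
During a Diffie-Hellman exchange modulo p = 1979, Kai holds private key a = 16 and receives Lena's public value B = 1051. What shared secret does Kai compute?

1387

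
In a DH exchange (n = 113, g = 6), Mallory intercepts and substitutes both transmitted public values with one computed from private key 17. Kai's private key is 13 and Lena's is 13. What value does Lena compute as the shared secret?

Lena receives Mallory's public value M = 6^17 mod 113 instead of the honest one.
6^1 ≡ 6 (mod 113)
6^2 = (6^1)^2 ≡ 6^2 = 36 ≡ 36 (mod 113)
6^4 = (6^2)^2 ≡ 36^2 = 1296 ≡ 53 (mod 113)
6^8 = (6^4)^2 ≡ 53^2 = 2809 ≡ 97 (mod 113)
6^16 = (6^8)^2 ≡ 97^2 = 9409 ≡ 30 (mod 113)
6^17 = 6^16 · 6^1 ≡ 30 · 6 ≡ 67 (mod 113).
So M = 67. Lena computes K = M^13 mod 113.
67^1 ≡ 67 (mod 113)
67^2 = (67^1)^2 ≡ 67^2 = 4489 ≡ 82 (mod 113)
67^4 = (67^2)^2 ≡ 82^2 = 6724 ≡ 57 (mod 113)
67^8 = (67^4)^2 ≡ 57^2 = 3249 ≡ 85 (mod 113)
67^13 = 67^8 · 67^4 · 67^1 ≡ 85 · 57 · 67 ≡ 79 (mod 113).

79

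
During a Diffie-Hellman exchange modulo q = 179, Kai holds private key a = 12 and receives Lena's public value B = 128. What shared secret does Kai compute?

Shared key K = 128^12 mod 179.
128^1 ≡ 128 (mod 179)
128^2 = (128^1)^2 ≡ 128^2 = 16384 ≡ 95 (mod 179)
128^4 = (128^2)^2 ≡ 95^2 = 9025 ≡ 75 (mod 179)
128^8 = (128^4)^2 ≡ 75^2 = 5625 ≡ 76 (mod 179)
128^12 = 128^8 · 128^4 ≡ 76 · 75 ≡ 151 (mod 179).

151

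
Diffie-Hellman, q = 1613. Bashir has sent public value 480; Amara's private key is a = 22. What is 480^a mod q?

Shared key K = 480^22 mod 1613.
480^1 ≡ 480 (mod 1613)
480^2 = (480^1)^2 ≡ 480^2 = 230400 ≡ 1354 (mod 1613)
480^4 = (480^2)^2 ≡ 1354^2 = 1833316 ≡ 948 (mod 1613)
480^8 = (480^4)^2 ≡ 948^2 = 898704 ≡ 263 (mod 1613)
480^16 = (480^8)^2 ≡ 263^2 = 69169 ≡ 1423 (mod 1613)
480^22 = 480^16 · 480^4 · 480^2 ≡ 1423 · 948 · 1354 ≡ 1507 (mod 1613).

1507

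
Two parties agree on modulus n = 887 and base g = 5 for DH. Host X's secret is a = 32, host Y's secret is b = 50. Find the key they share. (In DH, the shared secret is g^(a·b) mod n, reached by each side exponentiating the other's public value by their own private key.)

Host X sends A = g^a mod n = 5^32 mod 887.
5^1 ≡ 5 (mod 887)
5^2 = (5^1)^2 ≡ 5^2 = 25 ≡ 25 (mod 887)
5^4 = (5^2)^2 ≡ 25^2 = 625 ≡ 625 (mod 887)
5^8 = (5^4)^2 ≡ 625^2 = 390625 ≡ 345 (mod 887)
5^16 = (5^8)^2 ≡ 345^2 = 119025 ≡ 167 (mod 887)
5^32 = (5^16)^2 ≡ 167^2 = 27889 ≡ 392 (mod 887)
So A = 392. Host Y then computes K = A^b mod n = 392^50 mod 887.
392^1 ≡ 392 (mod 887)
392^2 = (392^1)^2 ≡ 392^2 = 153664 ≡ 213 (mod 887)
392^4 = (392^2)^2 ≡ 213^2 = 45369 ≡ 132 (mod 887)
392^8 = (392^4)^2 ≡ 132^2 = 17424 ≡ 571 (mod 887)
392^16 = (392^8)^2 ≡ 571^2 = 326041 ≡ 512 (mod 887)
392^32 = (392^16)^2 ≡ 512^2 = 262144 ≡ 479 (mod 887)
392^50 = 392^32 · 392^16 · 392^2 ≡ 479 · 512 · 213 ≡ 620 (mod 887).

620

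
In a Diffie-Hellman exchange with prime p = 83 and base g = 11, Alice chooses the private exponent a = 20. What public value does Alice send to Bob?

63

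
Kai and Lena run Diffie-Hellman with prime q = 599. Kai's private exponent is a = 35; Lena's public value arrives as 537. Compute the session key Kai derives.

Shared key K = 537^35 mod 599.
537^1 ≡ 537 (mod 599)
537^2 = (537^1)^2 ≡ 537^2 = 288369 ≡ 250 (mod 599)
537^4 = (537^2)^2 ≡ 250^2 = 62500 ≡ 204 (mod 599)
537^8 = (537^4)^2 ≡ 204^2 = 41616 ≡ 285 (mod 599)
537^16 = (537^8)^2 ≡ 285^2 = 81225 ≡ 360 (mod 599)
537^32 = (537^16)^2 ≡ 360^2 = 129600 ≡ 216 (mod 599)
537^35 = 537^32 · 537^2 · 537^1 ≡ 216 · 250 · 537 ≡ 410 (mod 599).

410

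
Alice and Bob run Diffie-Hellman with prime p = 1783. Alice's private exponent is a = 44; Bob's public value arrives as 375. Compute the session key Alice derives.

1589

Shared key K = 375^44 mod 1783.
375^1 ≡ 375 (mod 1783)
375^2 = (375^1)^2 ≡ 375^2 = 140625 ≡ 1551 (mod 1783)
375^4 = (375^2)^2 ≡ 1551^2 = 2405601 ≡ 334 (mod 1783)
375^8 = (375^4)^2 ≡ 334^2 = 111556 ≡ 1010 (mod 1783)
375^16 = (375^8)^2 ≡ 1010^2 = 1020100 ≡ 224 (mod 1783)
375^32 = (375^16)^2 ≡ 224^2 = 50176 ≡ 252 (mod 1783)
375^44 = 375^32 · 375^8 · 375^4 ≡ 252 · 1010 · 334 ≡ 1589 (mod 1783).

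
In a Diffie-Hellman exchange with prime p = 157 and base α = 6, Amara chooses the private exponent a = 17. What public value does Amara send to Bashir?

62

Public value = 6^17 mod 157.
6^1 ≡ 6 (mod 157)
6^2 = (6^1)^2 ≡ 6^2 = 36 ≡ 36 (mod 157)
6^4 = (6^2)^2 ≡ 36^2 = 1296 ≡ 40 (mod 157)
6^8 = (6^4)^2 ≡ 40^2 = 1600 ≡ 30 (mod 157)
6^16 = (6^8)^2 ≡ 30^2 = 900 ≡ 115 (mod 157)
6^17 = 6^16 · 6^1 ≡ 115 · 6 ≡ 62 (mod 157).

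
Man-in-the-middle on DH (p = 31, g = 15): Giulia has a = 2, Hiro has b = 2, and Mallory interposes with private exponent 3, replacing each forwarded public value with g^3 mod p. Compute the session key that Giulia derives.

16

Giulia receives Mallory's public value M = 15^3 mod 31 instead of the honest one.
15^1 ≡ 15 (mod 31)
15^2 = (15^1)^2 ≡ 15^2 = 225 ≡ 8 (mod 31)
15^3 = 15^2 · 15^1 ≡ 8 · 15 ≡ 27 (mod 31).
So M = 27. Giulia computes K = M^2 mod 31.
27^1 ≡ 27 (mod 31)
27^2 = (27^1)^2 ≡ 27^2 = 729 ≡ 16 (mod 31)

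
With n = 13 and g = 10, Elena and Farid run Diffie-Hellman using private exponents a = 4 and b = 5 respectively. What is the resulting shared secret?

Farid sends B = g^b mod n = 10^5 mod 13.
10^1 ≡ 10 (mod 13)
10^2 = (10^1)^2 ≡ 10^2 = 100 ≡ 9 (mod 13)
10^4 = (10^2)^2 ≡ 9^2 = 81 ≡ 3 (mod 13)
10^5 = 10^4 · 10^1 ≡ 3 · 10 ≡ 4 (mod 13).
So B = 4. Elena then computes K = B^a mod n = 4^4 mod 13.
4^1 ≡ 4 (mod 13)
4^2 = (4^1)^2 ≡ 4^2 = 16 ≡ 3 (mod 13)
4^4 = (4^2)^2 ≡ 3^2 = 9 ≡ 9 (mod 13)

9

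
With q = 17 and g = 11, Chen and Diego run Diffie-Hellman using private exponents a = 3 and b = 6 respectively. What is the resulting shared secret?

Diego sends B = g^b mod q = 11^6 mod 17.
11^1 ≡ 11 (mod 17)
11^2 = (11^1)^2 ≡ 11^2 = 121 ≡ 2 (mod 17)
11^4 = (11^2)^2 ≡ 2^2 = 4 ≡ 4 (mod 17)
11^6 = 11^4 · 11^2 ≡ 4 · 2 ≡ 8 (mod 17).
So B = 8. Chen then computes K = B^a mod q = 8^3 mod 17.
8^1 ≡ 8 (mod 17)
8^2 = (8^1)^2 ≡ 8^2 = 64 ≡ 13 (mod 17)
8^3 = 8^2 · 8^1 ≡ 13 · 8 ≡ 2 (mod 17).

2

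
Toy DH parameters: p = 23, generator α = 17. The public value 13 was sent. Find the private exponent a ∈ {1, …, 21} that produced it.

Try successive powers of 17 modulo 23:
17^1 ≡ 17
17^2 ≡ 13
Found: a = 2.

2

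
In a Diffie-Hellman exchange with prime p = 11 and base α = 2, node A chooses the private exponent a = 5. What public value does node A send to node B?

10

Public value = 2^5 mod 11.
2^1 ≡ 2 (mod 11)
2^2 = (2^1)^2 ≡ 2^2 = 4 ≡ 4 (mod 11)
2^4 = (2^2)^2 ≡ 4^2 = 16 ≡ 5 (mod 11)
2^5 = 2^4 · 2^1 ≡ 5 · 2 ≡ 10 (mod 11).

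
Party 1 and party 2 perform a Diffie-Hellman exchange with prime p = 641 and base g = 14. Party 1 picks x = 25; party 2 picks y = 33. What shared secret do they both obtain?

Party 1 sends A = g^x mod p = 14^25 mod 641.
14^1 ≡ 14 (mod 641)
14^2 = (14^1)^2 ≡ 14^2 = 196 ≡ 196 (mod 641)
14^4 = (14^2)^2 ≡ 196^2 = 38416 ≡ 597 (mod 641)
14^8 = (14^4)^2 ≡ 597^2 = 356409 ≡ 13 (mod 641)
14^16 = (14^8)^2 ≡ 13^2 = 169 ≡ 169 (mod 641)
14^25 = 14^16 · 14^8 · 14^1 ≡ 169 · 13 · 14 ≡ 631 (mod 641).
So A = 631. Party 2 then computes K = A^y mod p = 631^33 mod 641.
631^1 ≡ 631 (mod 641)
631^2 = (631^1)^2 ≡ 631^2 = 398161 ≡ 100 (mod 641)
631^4 = (631^2)^2 ≡ 100^2 = 10000 ≡ 385 (mod 641)
631^8 = (631^4)^2 ≡ 385^2 = 148225 ≡ 154 (mod 641)
631^16 = (631^8)^2 ≡ 154^2 = 23716 ≡ 640 (mod 641)
631^32 = (631^16)^2 ≡ 640^2 = 409600 ≡ 1 (mod 641)
631^33 = 631^32 · 631^1 ≡ 1 · 631 ≡ 631 (mod 641).

631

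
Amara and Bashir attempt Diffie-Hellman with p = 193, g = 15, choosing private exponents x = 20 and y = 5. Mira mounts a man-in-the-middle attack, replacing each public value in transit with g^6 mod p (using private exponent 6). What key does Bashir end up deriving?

Bashir receives Mira's public value M = 15^6 mod 193 instead of the honest one.
15^1 ≡ 15 (mod 193)
15^2 = (15^1)^2 ≡ 15^2 = 225 ≡ 32 (mod 193)
15^4 = (15^2)^2 ≡ 32^2 = 1024 ≡ 59 (mod 193)
15^6 = 15^4 · 15^2 ≡ 59 · 32 ≡ 151 (mod 193).
So M = 151. Bashir computes K = M^5 mod 193.
151^1 ≡ 151 (mod 193)
151^2 = (151^1)^2 ≡ 151^2 = 22801 ≡ 27 (mod 193)
151^4 = (151^2)^2 ≡ 27^2 = 729 ≡ 150 (mod 193)
151^5 = 151^4 · 151^1 ≡ 150 · 151 ≡ 69 (mod 193).

69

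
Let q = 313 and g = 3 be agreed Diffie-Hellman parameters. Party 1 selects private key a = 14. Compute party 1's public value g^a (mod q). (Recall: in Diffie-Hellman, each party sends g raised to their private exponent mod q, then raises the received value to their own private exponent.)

16

Public value = 3^14 (mod 313).
3^1 ≡ 3 (mod 313)
3^2 = (3^1)^2 ≡ 3^2 = 9 ≡ 9 (mod 313)
3^4 = (3^2)^2 ≡ 9^2 = 81 ≡ 81 (mod 313)
3^8 = (3^4)^2 ≡ 81^2 = 6561 ≡ 301 (mod 313)
3^14 = 3^8 · 3^4 · 3^2 ≡ 301 · 81 · 9 ≡ 16 (mod 313).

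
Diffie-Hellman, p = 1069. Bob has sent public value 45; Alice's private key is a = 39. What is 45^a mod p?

953

Shared key K = 45^39 mod 1069.
45^1 ≡ 45 (mod 1069)
45^2 = (45^1)^2 ≡ 45^2 = 2025 ≡ 956 (mod 1069)
45^4 = (45^2)^2 ≡ 956^2 = 913936 ≡ 1010 (mod 1069)
45^8 = (45^4)^2 ≡ 1010^2 = 1020100 ≡ 274 (mod 1069)
45^16 = (45^8)^2 ≡ 274^2 = 75076 ≡ 246 (mod 1069)
45^32 = (45^16)^2 ≡ 246^2 = 60516 ≡ 652 (mod 1069)
45^39 = 45^32 · 45^4 · 45^2 · 45^1 ≡ 652 · 1010 · 956 · 45 ≡ 953 (mod 1069).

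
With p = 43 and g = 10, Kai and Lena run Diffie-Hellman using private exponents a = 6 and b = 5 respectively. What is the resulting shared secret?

Lena sends B = g^b mod p = 10^5 mod 43.
10^1 ≡ 10 (mod 43)
10^2 = (10^1)^2 ≡ 10^2 = 100 ≡ 14 (mod 43)
10^4 = (10^2)^2 ≡ 14^2 = 196 ≡ 24 (mod 43)
10^5 = 10^4 · 10^1 ≡ 24 · 10 ≡ 25 (mod 43).
So B = 25. Kai then computes K = B^a mod p = 25^6 mod 43.
25^1 ≡ 25 (mod 43)
25^2 = (25^1)^2 ≡ 25^2 = 625 ≡ 23 (mod 43)
25^4 = (25^2)^2 ≡ 23^2 = 529 ≡ 13 (mod 43)
25^6 = 25^4 · 25^2 ≡ 13 · 23 ≡ 41 (mod 43).

41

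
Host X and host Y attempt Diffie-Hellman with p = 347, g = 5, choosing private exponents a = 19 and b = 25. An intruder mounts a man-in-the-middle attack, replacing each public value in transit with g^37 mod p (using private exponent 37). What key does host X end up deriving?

20

Host X receives an intruder's public value M = 5^37 mod 347 instead of the honest one.
5^1 ≡ 5 (mod 347)
5^2 = (5^1)^2 ≡ 5^2 = 25 ≡ 25 (mod 347)
5^4 = (5^2)^2 ≡ 25^2 = 625 ≡ 278 (mod 347)
5^8 = (5^4)^2 ≡ 278^2 = 77284 ≡ 250 (mod 347)
5^16 = (5^8)^2 ≡ 250^2 = 62500 ≡ 40 (mod 347)
5^32 = (5^16)^2 ≡ 40^2 = 1600 ≡ 212 (mod 347)
5^37 = 5^32 · 5^4 · 5^1 ≡ 212 · 278 · 5 ≡ 77 (mod 347).
So M = 77. Host X computes K = M^19 mod 347.
77^1 ≡ 77 (mod 347)
77^2 = (77^1)^2 ≡ 77^2 = 5929 ≡ 30 (mod 347)
77^4 = (77^2)^2 ≡ 30^2 = 900 ≡ 206 (mod 347)
77^8 = (77^4)^2 ≡ 206^2 = 42436 ≡ 102 (mod 347)
77^16 = (77^8)^2 ≡ 102^2 = 10404 ≡ 341 (mod 347)
77^19 = 77^16 · 77^2 · 77^1 ≡ 341 · 30 · 77 ≡ 20 (mod 347).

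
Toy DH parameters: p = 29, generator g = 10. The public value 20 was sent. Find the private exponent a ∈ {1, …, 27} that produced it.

Try successive powers of 10 modulo 29:
10^1 ≡ 10
10^2 ≡ 13
10^3 ≡ 14
10^4 ≡ 24
10^5 ≡ 8
10^6 ≡ 22
10^7 ≡ 17
10^8 ≡ 25
10^9 ≡ 18
10^10 ≡ 6
10^11 ≡ 2
10^12 ≡ 20
Found: a = 12.

12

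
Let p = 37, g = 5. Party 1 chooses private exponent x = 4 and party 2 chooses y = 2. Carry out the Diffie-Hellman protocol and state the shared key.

Party 2 sends B = g^y mod p = 5^2 mod 37.
5^1 ≡ 5 (mod 37)
5^2 = (5^1)^2 ≡ 5^2 = 25 ≡ 25 (mod 37)
So B = 25. Party 1 then computes K = B^x mod p = 25^4 mod 37.
25^1 ≡ 25 (mod 37)
25^2 = (25^1)^2 ≡ 25^2 = 625 ≡ 33 (mod 37)
25^4 = (25^2)^2 ≡ 33^2 = 1089 ≡ 16 (mod 37)

16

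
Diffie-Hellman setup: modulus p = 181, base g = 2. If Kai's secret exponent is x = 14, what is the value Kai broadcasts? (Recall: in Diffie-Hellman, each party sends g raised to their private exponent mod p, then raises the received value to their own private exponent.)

Public value = 2^14 mod 181.
2^1 ≡ 2 (mod 181)
2^2 = (2^1)^2 ≡ 2^2 = 4 ≡ 4 (mod 181)
2^4 = (2^2)^2 ≡ 4^2 = 16 ≡ 16 (mod 181)
2^8 = (2^4)^2 ≡ 16^2 = 256 ≡ 75 (mod 181)
2^14 = 2^8 · 2^4 · 2^2 ≡ 75 · 16 · 4 ≡ 94 (mod 181).

94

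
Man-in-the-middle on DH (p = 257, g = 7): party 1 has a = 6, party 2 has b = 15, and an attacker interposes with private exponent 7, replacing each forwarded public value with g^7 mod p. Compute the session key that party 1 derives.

Party 1 receives an attacker's public value M = 7^7 mod 257 instead of the honest one.
7^1 ≡ 7 (mod 257)
7^2 = (7^1)^2 ≡ 7^2 = 49 ≡ 49 (mod 257)
7^4 = (7^2)^2 ≡ 49^2 = 2401 ≡ 88 (mod 257)
7^7 = 7^4 · 7^2 · 7^1 ≡ 88 · 49 · 7 ≡ 115 (mod 257).
So M = 115. Party 1 computes K = M^6 mod 257.
115^1 ≡ 115 (mod 257)
115^2 = (115^1)^2 ≡ 115^2 = 13225 ≡ 118 (mod 257)
115^4 = (115^2)^2 ≡ 118^2 = 13924 ≡ 46 (mod 257)
115^6 = 115^4 · 115^2 ≡ 46 · 118 ≡ 31 (mod 257).

31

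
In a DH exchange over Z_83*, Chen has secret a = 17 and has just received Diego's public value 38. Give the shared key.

26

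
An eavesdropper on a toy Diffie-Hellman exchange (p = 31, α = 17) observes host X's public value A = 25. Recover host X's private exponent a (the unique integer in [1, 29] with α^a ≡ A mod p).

10

Try successive powers of 17 modulo 31:
17^1 ≡ 17
17^2 ≡ 10
17^3 ≡ 15
17^4 ≡ 7
17^5 ≡ 26
17^6 ≡ 8
17^7 ≡ 12
17^8 ≡ 18
17^9 ≡ 27
17^10 ≡ 25
Found: a = 10.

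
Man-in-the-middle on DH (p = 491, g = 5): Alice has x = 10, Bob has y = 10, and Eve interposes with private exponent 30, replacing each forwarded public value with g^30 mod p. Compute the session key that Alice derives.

Alice receives Eve's public value M = 5^30 mod 491 instead of the honest one.
5^1 ≡ 5 (mod 491)
5^2 = (5^1)^2 ≡ 5^2 = 25 ≡ 25 (mod 491)
5^4 = (5^2)^2 ≡ 25^2 = 625 ≡ 134 (mod 491)
5^8 = (5^4)^2 ≡ 134^2 = 17956 ≡ 280 (mod 491)
5^16 = (5^8)^2 ≡ 280^2 = 78400 ≡ 331 (mod 491)
5^30 = 5^16 · 5^8 · 5^4 · 5^2 ≡ 331 · 280 · 134 · 25 ≡ 42 (mod 491).
So M = 42. Alice computes K = M^10 mod 491.
42^1 ≡ 42 (mod 491)
42^2 = (42^1)^2 ≡ 42^2 = 1764 ≡ 291 (mod 491)
42^4 = (42^2)^2 ≡ 291^2 = 84681 ≡ 229 (mod 491)
42^8 = (42^4)^2 ≡ 229^2 = 52441 ≡ 395 (mod 491)
42^10 = 42^8 · 42^2 ≡ 395 · 291 ≡ 51 (mod 491).

51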